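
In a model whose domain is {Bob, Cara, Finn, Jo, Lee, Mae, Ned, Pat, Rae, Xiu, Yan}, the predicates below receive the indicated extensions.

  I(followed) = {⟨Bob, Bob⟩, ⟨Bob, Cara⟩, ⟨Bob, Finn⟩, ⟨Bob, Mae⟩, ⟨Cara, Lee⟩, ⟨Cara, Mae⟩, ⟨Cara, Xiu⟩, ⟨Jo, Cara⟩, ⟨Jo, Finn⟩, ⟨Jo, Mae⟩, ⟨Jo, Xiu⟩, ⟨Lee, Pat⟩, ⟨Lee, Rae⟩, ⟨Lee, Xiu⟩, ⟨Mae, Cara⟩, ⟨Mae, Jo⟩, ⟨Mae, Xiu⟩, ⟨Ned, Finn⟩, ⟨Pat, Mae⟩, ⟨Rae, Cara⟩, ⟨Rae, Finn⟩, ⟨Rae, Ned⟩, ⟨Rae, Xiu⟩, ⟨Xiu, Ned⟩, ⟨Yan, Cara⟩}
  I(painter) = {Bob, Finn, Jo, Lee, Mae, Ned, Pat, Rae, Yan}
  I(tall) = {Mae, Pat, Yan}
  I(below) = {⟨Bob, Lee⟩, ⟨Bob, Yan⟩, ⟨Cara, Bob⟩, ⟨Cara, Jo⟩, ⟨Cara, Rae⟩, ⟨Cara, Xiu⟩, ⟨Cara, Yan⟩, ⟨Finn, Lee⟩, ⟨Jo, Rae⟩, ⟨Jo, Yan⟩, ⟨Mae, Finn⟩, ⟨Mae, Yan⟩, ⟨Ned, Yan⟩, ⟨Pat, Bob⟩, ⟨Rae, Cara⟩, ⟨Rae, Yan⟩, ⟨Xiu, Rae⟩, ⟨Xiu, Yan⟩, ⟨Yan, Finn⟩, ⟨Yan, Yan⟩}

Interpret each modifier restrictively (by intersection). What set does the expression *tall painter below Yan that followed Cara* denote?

{Mae, Yan}

⟦below Yan⟧ = {x : ⟨x, Yan⟩ ∈ ⟦below⟧} = {Bob, Cara, Jo, Mae, Ned, Rae, Xiu, Yan}
⟦that followed Cara⟧ = {x : ⟨x, Cara⟩ ∈ ⟦followed⟧} = {Bob, Jo, Mae, Rae, Yan}
⟦painter⟧ = {Bob, Finn, Jo, Lee, Mae, Ned, Pat, Rae, Yan}
… ∩ ⟦below Yan⟧ = {Bob, Finn, Jo, Lee, Mae, Ned, Pat, Rae, Yan} ∩ {Bob, Cara, Jo, Mae, Ned, Rae, Xiu, Yan} = {Bob, Jo, Mae, Ned, Rae, Yan}
… ∩ ⟦that followed Cara⟧ = {Bob, Jo, Mae, Ned, Rae, Yan} ∩ {Bob, Jo, Mae, Rae, Yan} = {Bob, Jo, Mae, Rae, Yan}
… ∩ ⟦tall⟧ = {Bob, Jo, Mae, Rae, Yan} ∩ {Mae, Pat, Yan} = {Mae, Yan}
So ⟦tall painter below Yan that followed Cara⟧ = {Mae, Yan}.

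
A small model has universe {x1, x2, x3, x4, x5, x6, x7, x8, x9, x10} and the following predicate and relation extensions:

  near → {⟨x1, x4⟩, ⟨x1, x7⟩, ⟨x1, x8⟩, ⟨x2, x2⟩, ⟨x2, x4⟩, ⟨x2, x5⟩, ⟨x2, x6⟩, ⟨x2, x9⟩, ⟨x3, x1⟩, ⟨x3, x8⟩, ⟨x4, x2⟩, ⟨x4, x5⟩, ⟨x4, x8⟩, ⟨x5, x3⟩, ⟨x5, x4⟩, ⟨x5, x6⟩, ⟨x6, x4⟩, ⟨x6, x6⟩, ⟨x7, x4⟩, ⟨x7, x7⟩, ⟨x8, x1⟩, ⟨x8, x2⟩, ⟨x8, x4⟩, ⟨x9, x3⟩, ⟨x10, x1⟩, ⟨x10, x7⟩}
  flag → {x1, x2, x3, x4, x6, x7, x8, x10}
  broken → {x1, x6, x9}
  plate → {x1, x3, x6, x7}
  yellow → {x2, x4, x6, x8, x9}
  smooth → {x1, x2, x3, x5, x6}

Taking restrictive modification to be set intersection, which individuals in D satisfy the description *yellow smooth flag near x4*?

⟦near x4⟧ = {x : ⟨x, x4⟩ ∈ ⟦near⟧} = {x1, x2, x5, x6, x7, x8}
⟦flag⟧ = {x1, x2, x3, x4, x6, x7, x8, x10}
… ∩ ⟦near x4⟧ = {x1, x2, x3, x4, x6, x7, x8, x10} ∩ {x1, x2, x5, x6, x7, x8} = {x1, x2, x6, x7, x8}
… ∩ ⟦yellow⟧ = {x1, x2, x6, x7, x8} ∩ {x2, x4, x6, x8, x9} = {x2, x6, x8}
… ∩ ⟦smooth⟧ = {x2, x6, x8} ∩ {x1, x2, x3, x5, x6} = {x2, x6}
So ⟦yellow smooth flag near x4⟧ = {x2, x6}.

{x2, x6}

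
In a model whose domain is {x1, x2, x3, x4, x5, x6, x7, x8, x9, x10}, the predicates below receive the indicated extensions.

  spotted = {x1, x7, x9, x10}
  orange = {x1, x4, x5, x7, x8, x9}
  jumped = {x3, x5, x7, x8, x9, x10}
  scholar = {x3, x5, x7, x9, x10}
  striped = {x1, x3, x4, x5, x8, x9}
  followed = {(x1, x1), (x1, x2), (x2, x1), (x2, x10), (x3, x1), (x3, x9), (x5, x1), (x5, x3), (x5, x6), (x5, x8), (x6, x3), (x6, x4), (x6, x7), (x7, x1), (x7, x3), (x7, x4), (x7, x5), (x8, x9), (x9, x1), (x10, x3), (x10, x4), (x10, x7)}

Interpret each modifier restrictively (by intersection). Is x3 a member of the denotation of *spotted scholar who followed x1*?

⟦who followed x1⟧ = {x : ⟨x, x1⟩ ∈ ⟦followed⟧} = {x1, x2, x3, x5, x7, x9}
⟦scholar⟧ = {x3, x5, x7, x9, x10}
… ∩ ⟦who followed x1⟧ = {x3, x5, x7, x9, x10} ∩ {x1, x2, x3, x5, x7, x9} = {x3, x5, x7, x9}
… ∩ ⟦spotted⟧ = {x3, x5, x7, x9} ∩ {x1, x7, x9, x10} = {x7, x9}
⟦spotted scholar who followed x1⟧ = {x7, x9}; x3 ∉ this set.

no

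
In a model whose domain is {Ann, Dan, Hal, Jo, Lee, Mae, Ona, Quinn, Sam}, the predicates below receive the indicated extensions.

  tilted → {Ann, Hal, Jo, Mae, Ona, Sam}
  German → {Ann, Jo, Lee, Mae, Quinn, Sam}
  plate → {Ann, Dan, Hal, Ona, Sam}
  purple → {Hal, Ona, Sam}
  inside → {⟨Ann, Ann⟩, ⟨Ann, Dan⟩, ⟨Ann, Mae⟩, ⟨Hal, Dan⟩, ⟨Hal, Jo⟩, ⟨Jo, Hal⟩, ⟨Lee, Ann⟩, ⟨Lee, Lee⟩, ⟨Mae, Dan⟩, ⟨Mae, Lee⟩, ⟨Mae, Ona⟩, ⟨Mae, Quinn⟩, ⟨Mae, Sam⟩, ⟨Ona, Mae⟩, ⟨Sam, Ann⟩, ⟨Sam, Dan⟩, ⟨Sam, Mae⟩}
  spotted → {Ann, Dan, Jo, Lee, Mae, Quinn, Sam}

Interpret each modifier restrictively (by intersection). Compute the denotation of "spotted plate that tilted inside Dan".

⟦that tilted⟧ = ⟦tilted⟧ = {Ann, Hal, Jo, Mae, Ona, Sam}
⟦inside Dan⟧ = {x : ⟨x, Dan⟩ ∈ ⟦inside⟧} = {Ann, Hal, Mae, Sam}
⟦plate⟧ = {Ann, Dan, Hal, Ona, Sam}
… ∩ ⟦that tilted⟧ = {Ann, Dan, Hal, Ona, Sam} ∩ {Ann, Hal, Jo, Mae, Ona, Sam} = {Ann, Hal, Ona, Sam}
… ∩ ⟦inside Dan⟧ = {Ann, Hal, Ona, Sam} ∩ {Ann, Hal, Mae, Sam} = {Ann, Hal, Sam}
… ∩ ⟦spotted⟧ = {Ann, Hal, Sam} ∩ {Ann, Dan, Jo, Lee, Mae, Quinn, Sam} = {Ann, Sam}
So ⟦spotted plate that tilted inside Dan⟧ = {Ann, Sam}.

{Ann, Sam}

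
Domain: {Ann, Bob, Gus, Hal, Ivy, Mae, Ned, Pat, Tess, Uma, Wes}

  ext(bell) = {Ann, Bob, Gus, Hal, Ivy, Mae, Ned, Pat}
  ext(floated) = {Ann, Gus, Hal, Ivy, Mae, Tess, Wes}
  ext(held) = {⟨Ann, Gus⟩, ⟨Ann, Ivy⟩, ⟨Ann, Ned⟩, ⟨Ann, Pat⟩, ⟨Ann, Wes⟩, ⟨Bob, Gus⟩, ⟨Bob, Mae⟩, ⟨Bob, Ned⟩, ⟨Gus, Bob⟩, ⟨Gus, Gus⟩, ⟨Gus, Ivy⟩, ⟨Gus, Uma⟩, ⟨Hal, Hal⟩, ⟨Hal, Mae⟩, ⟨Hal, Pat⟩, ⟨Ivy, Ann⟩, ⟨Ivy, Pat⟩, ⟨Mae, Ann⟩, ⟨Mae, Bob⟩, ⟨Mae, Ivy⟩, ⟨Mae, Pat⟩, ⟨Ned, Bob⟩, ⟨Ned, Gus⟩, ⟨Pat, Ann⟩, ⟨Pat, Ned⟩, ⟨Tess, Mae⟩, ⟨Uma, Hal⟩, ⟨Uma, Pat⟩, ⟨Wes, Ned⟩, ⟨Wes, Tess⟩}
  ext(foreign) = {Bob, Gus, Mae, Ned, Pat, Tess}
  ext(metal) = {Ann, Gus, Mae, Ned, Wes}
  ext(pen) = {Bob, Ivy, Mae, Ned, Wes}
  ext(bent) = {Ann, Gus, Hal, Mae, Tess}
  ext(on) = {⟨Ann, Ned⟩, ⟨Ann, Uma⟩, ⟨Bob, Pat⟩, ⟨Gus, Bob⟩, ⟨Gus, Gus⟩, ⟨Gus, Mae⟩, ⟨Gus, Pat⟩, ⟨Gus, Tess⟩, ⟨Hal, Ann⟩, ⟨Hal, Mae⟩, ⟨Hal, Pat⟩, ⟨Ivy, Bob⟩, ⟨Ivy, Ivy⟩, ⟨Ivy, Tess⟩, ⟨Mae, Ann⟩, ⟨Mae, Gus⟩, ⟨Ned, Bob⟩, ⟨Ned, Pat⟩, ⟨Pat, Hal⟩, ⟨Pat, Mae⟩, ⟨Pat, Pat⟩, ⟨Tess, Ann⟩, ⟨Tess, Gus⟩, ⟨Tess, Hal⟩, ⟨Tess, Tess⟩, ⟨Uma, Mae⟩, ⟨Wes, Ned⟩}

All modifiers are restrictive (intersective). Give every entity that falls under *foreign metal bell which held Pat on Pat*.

⟦which held Pat⟧ = {x : ⟨x, Pat⟩ ∈ ⟦held⟧} = {Ann, Hal, Ivy, Mae, Uma}
⟦on Pat⟧ = {x : ⟨x, Pat⟩ ∈ ⟦on⟧} = {Bob, Gus, Hal, Ned, Pat}
⟦bell⟧ = {Ann, Bob, Gus, Hal, Ivy, Mae, Ned, Pat}
… ∩ ⟦which held Pat⟧ = {Ann, Bob, Gus, Hal, Ivy, Mae, Ned, Pat} ∩ {Ann, Hal, Ivy, Mae, Uma} = {Ann, Hal, Ivy, Mae}
… ∩ ⟦on Pat⟧ = {Ann, Hal, Ivy, Mae} ∩ {Bob, Gus, Hal, Ned, Pat} = {Hal}
… ∩ ⟦foreign⟧ = {Hal} ∩ {Bob, Gus, Mae, Ned, Pat, Tess} = ∅
… ∩ ⟦metal⟧ = ∅ ∩ {Ann, Gus, Mae, Ned, Wes} = ∅
So ⟦foreign metal bell which held Pat on Pat⟧ = ∅.

∅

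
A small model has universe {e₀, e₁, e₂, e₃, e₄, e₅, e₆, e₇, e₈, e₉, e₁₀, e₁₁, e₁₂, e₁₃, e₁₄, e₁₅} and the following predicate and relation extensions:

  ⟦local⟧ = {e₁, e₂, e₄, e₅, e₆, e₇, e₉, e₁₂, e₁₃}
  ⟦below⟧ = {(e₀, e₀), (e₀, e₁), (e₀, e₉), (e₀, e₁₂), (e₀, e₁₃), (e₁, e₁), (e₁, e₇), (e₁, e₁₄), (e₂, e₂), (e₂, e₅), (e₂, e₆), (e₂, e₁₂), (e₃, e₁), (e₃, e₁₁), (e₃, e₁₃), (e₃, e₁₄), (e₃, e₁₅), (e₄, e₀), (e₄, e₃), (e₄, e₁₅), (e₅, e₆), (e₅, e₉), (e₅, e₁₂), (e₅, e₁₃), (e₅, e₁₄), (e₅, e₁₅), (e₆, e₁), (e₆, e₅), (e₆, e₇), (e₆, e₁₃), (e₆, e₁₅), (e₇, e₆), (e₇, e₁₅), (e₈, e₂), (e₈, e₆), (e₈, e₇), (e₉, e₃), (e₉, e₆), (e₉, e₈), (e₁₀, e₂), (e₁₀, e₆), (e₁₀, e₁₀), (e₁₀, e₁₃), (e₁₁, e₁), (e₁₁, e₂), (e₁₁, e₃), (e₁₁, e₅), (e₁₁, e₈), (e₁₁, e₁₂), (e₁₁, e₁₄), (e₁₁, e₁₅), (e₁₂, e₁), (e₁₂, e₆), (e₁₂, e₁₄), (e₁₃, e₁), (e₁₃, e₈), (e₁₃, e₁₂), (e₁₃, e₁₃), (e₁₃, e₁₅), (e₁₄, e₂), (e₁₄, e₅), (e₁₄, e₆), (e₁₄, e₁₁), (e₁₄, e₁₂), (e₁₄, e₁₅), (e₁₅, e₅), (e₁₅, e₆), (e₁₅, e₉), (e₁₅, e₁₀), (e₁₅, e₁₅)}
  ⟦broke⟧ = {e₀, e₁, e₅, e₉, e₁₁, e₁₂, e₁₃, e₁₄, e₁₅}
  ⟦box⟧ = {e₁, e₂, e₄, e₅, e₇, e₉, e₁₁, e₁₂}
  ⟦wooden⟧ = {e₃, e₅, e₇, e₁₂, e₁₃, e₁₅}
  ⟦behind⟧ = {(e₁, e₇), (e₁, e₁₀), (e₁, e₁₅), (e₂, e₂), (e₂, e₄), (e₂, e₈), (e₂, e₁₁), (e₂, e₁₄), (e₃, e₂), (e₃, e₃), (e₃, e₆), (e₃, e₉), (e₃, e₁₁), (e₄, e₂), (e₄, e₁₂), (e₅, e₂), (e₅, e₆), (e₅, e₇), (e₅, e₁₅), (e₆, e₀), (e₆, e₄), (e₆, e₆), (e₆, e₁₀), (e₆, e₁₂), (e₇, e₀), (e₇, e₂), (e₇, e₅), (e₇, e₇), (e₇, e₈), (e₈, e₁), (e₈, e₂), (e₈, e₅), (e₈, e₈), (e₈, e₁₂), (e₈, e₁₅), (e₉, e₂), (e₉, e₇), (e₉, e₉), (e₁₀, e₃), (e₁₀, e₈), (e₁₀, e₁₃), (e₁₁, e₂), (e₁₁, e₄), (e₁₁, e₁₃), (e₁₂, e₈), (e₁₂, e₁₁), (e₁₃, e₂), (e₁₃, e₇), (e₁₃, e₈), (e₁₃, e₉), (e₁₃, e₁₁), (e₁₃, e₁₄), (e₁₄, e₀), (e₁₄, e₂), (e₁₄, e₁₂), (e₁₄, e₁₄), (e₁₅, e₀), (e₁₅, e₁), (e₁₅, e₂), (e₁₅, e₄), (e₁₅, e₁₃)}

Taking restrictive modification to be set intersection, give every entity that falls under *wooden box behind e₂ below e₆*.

⟦behind e₂⟧ = {x : ⟨x, e₂⟩ ∈ ⟦behind⟧} = {e₂, e₃, e₄, e₅, e₇, e₈, e₉, e₁₁, e₁₃, e₁₄, e₁₅}
⟦below e₆⟧ = {x : ⟨x, e₆⟩ ∈ ⟦below⟧} = {e₂, e₅, e₇, e₈, e₉, e₁₀, e₁₂, e₁₄, e₁₅}
⟦box⟧ = {e₁, e₂, e₄, e₅, e₇, e₉, e₁₁, e₁₂}
… ∩ ⟦behind e₂⟧ = {e₁, e₂, e₄, e₅, e₇, e₉, e₁₁, e₁₂} ∩ {e₂, e₃, e₄, e₅, e₇, e₈, e₉, e₁₁, e₁₃, e₁₄, e₁₅} = {e₂, e₄, e₅, e₇, e₉, e₁₁}
… ∩ ⟦below e₆⟧ = {e₂, e₄, e₅, e₇, e₉, e₁₁} ∩ {e₂, e₅, e₇, e₈, e₉, e₁₀, e₁₂, e₁₄, e₁₅} = {e₂, e₅, e₇, e₉}
… ∩ ⟦wooden⟧ = {e₂, e₅, e₇, e₉} ∩ {e₃, e₅, e₇, e₁₂, e₁₃, e₁₅} = {e₅, e₇}
So ⟦wooden box behind e₂ below e₆⟧ = {e₅, e₇}.

{e₅, e₇}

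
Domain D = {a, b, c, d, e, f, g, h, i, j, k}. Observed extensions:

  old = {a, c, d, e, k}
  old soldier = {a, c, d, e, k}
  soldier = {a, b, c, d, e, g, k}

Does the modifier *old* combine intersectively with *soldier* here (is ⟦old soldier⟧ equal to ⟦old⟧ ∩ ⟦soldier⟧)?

⟦old⟧ ∩ ⟦soldier⟧ = {a, c, d, e, k} ∩ {a, b, c, d, e, g, k} = {a, c, d, e, k}
Observed ⟦old soldier⟧ = {a, c, d, e, k}.
These coincide, so the modifier is intersective here.

yes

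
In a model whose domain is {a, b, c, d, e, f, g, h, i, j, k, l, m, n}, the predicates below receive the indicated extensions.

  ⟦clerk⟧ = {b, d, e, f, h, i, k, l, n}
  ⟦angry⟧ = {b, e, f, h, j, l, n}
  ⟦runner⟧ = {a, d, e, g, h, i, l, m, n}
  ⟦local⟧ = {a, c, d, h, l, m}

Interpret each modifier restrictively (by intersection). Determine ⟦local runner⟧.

{a, d, h, l, m}

⟦runner⟧ = {a, d, e, g, h, i, l, m, n}
… ∩ ⟦local⟧ = {a, d, e, g, h, i, l, m, n} ∩ {a, c, d, h, l, m} = {a, d, h, l, m}
So ⟦local runner⟧ = {a, d, h, l, m}.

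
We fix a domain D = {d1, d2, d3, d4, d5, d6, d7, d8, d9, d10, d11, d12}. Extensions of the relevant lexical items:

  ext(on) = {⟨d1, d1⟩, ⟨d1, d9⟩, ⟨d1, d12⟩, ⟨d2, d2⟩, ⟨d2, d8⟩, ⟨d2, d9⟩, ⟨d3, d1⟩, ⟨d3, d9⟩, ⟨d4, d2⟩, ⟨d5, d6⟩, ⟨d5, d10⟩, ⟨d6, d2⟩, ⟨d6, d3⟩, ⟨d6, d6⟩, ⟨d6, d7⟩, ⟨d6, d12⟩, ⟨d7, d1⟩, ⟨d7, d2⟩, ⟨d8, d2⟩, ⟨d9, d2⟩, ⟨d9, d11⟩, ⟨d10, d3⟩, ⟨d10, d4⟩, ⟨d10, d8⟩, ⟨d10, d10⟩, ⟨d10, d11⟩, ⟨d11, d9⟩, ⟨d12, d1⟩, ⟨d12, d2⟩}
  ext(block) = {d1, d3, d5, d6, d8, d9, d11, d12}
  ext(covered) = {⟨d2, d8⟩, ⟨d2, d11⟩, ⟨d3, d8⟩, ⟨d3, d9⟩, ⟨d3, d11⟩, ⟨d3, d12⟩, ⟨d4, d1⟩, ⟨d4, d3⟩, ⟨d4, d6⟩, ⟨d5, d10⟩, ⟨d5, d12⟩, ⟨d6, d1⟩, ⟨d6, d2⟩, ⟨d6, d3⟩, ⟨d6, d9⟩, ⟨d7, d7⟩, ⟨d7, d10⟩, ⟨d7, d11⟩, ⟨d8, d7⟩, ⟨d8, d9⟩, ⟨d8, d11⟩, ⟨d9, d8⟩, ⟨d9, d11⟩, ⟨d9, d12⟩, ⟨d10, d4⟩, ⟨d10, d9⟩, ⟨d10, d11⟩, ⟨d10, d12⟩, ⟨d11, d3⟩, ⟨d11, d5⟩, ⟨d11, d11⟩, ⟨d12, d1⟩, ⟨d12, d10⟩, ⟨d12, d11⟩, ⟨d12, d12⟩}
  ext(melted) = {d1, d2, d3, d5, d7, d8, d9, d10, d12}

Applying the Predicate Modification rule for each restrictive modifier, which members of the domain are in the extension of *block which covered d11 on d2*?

⟦which covered d11⟧ = {x : ⟨x, d11⟩ ∈ ⟦covered⟧} = {d2, d3, d7, d8, d9, d10, d11, d12}
⟦on d2⟧ = {x : ⟨x, d2⟩ ∈ ⟦on⟧} = {d2, d4, d6, d7, d8, d9, d12}
⟦block⟧ = {d1, d3, d5, d6, d8, d9, d11, d12}
… ∩ ⟦which covered d11⟧ = {d1, d3, d5, d6, d8, d9, d11, d12} ∩ {d2, d3, d7, d8, d9, d10, d11, d12} = {d3, d8, d9, d11, d12}
… ∩ ⟦on d2⟧ = {d3, d8, d9, d11, d12} ∩ {d2, d4, d6, d7, d8, d9, d12} = {d8, d9, d12}
So ⟦block which covered d11 on d2⟧ = {d8, d9, d12}.

{d8, d9, d12}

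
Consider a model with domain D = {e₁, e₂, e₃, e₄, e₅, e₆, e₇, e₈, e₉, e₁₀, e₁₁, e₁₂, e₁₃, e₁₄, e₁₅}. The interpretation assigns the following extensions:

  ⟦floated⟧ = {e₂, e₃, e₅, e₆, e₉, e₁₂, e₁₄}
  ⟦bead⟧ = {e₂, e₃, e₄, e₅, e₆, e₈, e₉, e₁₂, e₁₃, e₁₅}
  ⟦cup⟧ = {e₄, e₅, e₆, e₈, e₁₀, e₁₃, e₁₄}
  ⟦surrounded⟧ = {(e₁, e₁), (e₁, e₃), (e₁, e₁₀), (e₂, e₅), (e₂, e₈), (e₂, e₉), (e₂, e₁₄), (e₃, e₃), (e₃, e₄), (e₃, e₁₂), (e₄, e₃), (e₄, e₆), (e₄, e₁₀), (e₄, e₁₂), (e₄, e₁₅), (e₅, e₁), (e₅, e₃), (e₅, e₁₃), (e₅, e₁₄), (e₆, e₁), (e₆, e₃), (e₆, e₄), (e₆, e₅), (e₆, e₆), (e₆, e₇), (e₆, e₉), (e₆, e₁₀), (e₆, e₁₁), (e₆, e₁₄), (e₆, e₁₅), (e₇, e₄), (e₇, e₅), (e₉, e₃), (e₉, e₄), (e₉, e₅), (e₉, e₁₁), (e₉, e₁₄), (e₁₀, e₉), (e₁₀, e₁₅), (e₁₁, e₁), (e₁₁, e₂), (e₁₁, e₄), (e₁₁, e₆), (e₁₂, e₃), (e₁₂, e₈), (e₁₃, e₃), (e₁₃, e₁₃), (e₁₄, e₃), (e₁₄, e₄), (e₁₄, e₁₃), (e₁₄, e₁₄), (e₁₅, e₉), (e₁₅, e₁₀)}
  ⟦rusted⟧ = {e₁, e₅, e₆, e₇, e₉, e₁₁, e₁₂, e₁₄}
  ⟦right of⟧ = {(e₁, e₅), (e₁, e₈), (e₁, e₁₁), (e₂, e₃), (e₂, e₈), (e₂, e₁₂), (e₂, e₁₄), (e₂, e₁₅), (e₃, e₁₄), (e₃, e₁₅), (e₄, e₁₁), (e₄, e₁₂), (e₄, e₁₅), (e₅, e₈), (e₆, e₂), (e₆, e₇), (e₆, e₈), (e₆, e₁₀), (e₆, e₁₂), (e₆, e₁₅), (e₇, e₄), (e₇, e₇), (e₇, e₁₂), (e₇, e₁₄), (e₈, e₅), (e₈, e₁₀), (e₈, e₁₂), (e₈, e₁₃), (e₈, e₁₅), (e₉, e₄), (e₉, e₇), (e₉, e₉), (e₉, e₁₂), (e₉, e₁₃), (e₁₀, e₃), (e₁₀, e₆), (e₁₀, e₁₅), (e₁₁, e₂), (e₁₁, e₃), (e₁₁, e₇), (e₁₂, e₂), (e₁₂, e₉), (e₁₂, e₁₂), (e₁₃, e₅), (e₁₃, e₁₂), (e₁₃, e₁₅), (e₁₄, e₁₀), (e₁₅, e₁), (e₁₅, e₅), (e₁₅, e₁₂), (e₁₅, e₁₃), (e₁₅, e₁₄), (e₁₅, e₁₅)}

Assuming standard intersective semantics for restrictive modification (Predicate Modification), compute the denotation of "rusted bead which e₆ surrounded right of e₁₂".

{e₆, e₉}

⟦which e₆ surrounded⟧ = {x : ⟨e₆, x⟩ ∈ ⟦surrounded⟧} = {e₁, e₃, e₄, e₅, e₆, e₇, e₉, e₁₀, e₁₁, e₁₄, e₁₅}
⟦right of e₁₂⟧ = {x : ⟨x, e₁₂⟩ ∈ ⟦right of⟧} = {e₂, e₄, e₆, e₇, e₈, e₉, e₁₂, e₁₃, e₁₅}
⟦bead⟧ = {e₂, e₃, e₄, e₅, e₆, e₈, e₉, e₁₂, e₁₃, e₁₅}
… ∩ ⟦which e₆ surrounded⟧ = {e₂, e₃, e₄, e₅, e₆, e₈, e₉, e₁₂, e₁₃, e₁₅} ∩ {e₁, e₃, e₄, e₅, e₆, e₇, e₉, e₁₀, e₁₁, e₁₄, e₁₅} = {e₃, e₄, e₅, e₆, e₉, e₁₅}
… ∩ ⟦right of e₁₂⟧ = {e₃, e₄, e₅, e₆, e₉, e₁₅} ∩ {e₂, e₄, e₆, e₇, e₈, e₉, e₁₂, e₁₃, e₁₅} = {e₄, e₆, e₉, e₁₅}
… ∩ ⟦rusted⟧ = {e₄, e₆, e₉, e₁₅} ∩ {e₁, e₅, e₆, e₇, e₉, e₁₁, e₁₂, e₁₄} = {e₆, e₉}
So ⟦rusted bead which e₆ surrounded right of e₁₂⟧ = {e₆, e₉}.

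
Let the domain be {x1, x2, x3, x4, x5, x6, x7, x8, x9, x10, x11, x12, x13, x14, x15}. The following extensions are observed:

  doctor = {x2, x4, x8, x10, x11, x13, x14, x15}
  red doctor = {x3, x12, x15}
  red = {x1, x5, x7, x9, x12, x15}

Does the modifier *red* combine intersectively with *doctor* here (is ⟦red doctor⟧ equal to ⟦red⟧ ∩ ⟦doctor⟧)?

no

⟦red⟧ ∩ ⟦doctor⟧ = {x1, x5, x7, x9, x12, x15} ∩ {x2, x4, x8, x10, x11, x13, x14, x15} = {x15}
Observed ⟦red doctor⟧ = {x3, x12, x15}.
These differ, so the modifier is not intersective in this model.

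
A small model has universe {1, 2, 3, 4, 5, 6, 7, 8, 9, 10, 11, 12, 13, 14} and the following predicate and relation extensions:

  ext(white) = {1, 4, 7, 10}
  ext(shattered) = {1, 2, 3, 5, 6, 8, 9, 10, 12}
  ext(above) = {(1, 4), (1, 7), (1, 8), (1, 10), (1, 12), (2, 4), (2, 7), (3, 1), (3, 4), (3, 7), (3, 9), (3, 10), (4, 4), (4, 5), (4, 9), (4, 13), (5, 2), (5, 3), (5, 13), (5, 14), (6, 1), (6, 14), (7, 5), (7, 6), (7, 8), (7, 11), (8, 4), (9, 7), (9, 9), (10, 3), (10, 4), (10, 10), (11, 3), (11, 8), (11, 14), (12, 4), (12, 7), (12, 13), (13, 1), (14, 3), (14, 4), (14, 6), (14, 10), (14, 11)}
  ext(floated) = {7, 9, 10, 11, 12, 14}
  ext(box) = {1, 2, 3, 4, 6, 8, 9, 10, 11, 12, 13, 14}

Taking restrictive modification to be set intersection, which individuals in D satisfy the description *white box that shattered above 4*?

{1, 10}

⟦that shattered⟧ = ⟦shattered⟧ = {1, 2, 3, 5, 6, 8, 9, 10, 12}
⟦above 4⟧ = {x : ⟨x, 4⟩ ∈ ⟦above⟧} = {1, 2, 3, 4, 8, 10, 12, 14}
⟦box⟧ = {1, 2, 3, 4, 6, 8, 9, 10, 11, 12, 13, 14}
… ∩ ⟦that shattered⟧ = {1, 2, 3, 4, 6, 8, 9, 10, 11, 12, 13, 14} ∩ {1, 2, 3, 5, 6, 8, 9, 10, 12} = {1, 2, 3, 6, 8, 9, 10, 12}
… ∩ ⟦above 4⟧ = {1, 2, 3, 6, 8, 9, 10, 12} ∩ {1, 2, 3, 4, 8, 10, 12, 14} = {1, 2, 3, 8, 10, 12}
… ∩ ⟦white⟧ = {1, 2, 3, 8, 10, 12} ∩ {1, 4, 7, 10} = {1, 10}
So ⟦white box that shattered above 4⟧ = {1, 10}.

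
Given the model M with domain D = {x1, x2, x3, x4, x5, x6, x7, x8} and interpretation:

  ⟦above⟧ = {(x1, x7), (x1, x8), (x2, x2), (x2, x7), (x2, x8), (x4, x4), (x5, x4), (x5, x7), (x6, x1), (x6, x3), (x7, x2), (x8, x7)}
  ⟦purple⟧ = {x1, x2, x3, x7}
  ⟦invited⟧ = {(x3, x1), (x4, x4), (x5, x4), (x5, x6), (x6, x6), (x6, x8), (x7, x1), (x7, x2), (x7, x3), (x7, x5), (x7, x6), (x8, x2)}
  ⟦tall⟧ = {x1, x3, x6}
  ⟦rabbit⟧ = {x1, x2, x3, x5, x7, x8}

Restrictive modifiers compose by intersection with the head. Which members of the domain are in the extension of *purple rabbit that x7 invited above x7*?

{x1, x2}

⟦that x7 invited⟧ = {x : ⟨x7, x⟩ ∈ ⟦invited⟧} = {x1, x2, x3, x5, x6}
⟦above x7⟧ = {x : ⟨x, x7⟩ ∈ ⟦above⟧} = {x1, x2, x5, x8}
⟦rabbit⟧ = {x1, x2, x3, x5, x7, x8}
… ∩ ⟦that x7 invited⟧ = {x1, x2, x3, x5, x7, x8} ∩ {x1, x2, x3, x5, x6} = {x1, x2, x3, x5}
… ∩ ⟦above x7⟧ = {x1, x2, x3, x5} ∩ {x1, x2, x5, x8} = {x1, x2, x5}
… ∩ ⟦purple⟧ = {x1, x2, x5} ∩ {x1, x2, x3, x7} = {x1, x2}
So ⟦purple rabbit that x7 invited above x7⟧ = {x1, x2}.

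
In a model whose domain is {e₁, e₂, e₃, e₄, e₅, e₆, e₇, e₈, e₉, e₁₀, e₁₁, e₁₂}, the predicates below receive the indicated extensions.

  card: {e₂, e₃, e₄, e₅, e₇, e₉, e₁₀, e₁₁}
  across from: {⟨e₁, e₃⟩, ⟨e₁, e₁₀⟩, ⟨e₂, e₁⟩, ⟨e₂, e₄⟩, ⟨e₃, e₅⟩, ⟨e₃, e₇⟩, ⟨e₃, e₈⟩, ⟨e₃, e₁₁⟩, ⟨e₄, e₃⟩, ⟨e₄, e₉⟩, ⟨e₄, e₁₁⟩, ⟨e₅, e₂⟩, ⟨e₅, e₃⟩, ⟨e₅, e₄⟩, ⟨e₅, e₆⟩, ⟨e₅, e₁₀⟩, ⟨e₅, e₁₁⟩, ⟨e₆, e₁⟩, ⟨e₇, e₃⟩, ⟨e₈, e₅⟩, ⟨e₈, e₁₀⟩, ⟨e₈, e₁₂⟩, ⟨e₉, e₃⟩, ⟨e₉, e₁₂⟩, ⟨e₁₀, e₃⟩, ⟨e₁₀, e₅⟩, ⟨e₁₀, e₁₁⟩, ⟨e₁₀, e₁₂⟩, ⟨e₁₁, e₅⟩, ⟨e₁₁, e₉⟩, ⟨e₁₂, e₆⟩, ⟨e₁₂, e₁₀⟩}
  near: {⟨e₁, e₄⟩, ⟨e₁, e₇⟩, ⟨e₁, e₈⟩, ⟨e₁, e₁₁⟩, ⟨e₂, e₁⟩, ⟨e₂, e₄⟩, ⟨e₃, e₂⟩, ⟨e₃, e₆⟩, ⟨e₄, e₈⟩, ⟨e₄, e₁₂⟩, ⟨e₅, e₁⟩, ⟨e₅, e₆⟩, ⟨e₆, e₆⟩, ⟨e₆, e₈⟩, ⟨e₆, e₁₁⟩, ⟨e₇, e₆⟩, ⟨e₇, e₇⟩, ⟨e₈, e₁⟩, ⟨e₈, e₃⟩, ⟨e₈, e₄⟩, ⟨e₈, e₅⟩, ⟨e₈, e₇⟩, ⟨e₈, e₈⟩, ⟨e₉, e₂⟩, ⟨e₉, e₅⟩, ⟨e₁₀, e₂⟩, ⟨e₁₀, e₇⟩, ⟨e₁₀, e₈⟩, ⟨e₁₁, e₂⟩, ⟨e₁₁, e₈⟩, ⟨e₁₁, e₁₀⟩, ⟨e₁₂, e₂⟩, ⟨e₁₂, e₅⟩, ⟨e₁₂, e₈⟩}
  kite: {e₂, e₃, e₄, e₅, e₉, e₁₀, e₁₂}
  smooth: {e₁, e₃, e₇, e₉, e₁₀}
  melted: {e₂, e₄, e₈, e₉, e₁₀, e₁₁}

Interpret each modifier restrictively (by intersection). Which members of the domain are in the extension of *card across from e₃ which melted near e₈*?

⟦across from e₃⟧ = {x : ⟨x, e₃⟩ ∈ ⟦across from⟧} = {e₁, e₄, e₅, e₇, e₉, e₁₀}
⟦which melted⟧ = ⟦melted⟧ = {e₂, e₄, e₈, e₉, e₁₀, e₁₁}
⟦near e₈⟧ = {x : ⟨x, e₈⟩ ∈ ⟦near⟧} = {e₁, e₄, e₆, e₈, e₁₀, e₁₁, e₁₂}
⟦card⟧ = {e₂, e₃, e₄, e₅, e₇, e₉, e₁₀, e₁₁}
… ∩ ⟦across from e₃⟧ = {e₂, e₃, e₄, e₅, e₇, e₉, e₁₀, e₁₁} ∩ {e₁, e₄, e₅, e₇, e₉, e₁₀} = {e₄, e₅, e₇, e₉, e₁₀}
… ∩ ⟦which melted⟧ = {e₄, e₅, e₇, e₉, e₁₀} ∩ {e₂, e₄, e₈, e₉, e₁₀, e₁₁} = {e₄, e₉, e₁₀}
… ∩ ⟦near e₈⟧ = {e₄, e₉, e₁₀} ∩ {e₁, e₄, e₆, e₈, e₁₀, e₁₁, e₁₂} = {e₄, e₁₀}
So ⟦card across from e₃ which melted near e₈⟧ = {e₄, e₁₀}.

{e₄, e₁₀}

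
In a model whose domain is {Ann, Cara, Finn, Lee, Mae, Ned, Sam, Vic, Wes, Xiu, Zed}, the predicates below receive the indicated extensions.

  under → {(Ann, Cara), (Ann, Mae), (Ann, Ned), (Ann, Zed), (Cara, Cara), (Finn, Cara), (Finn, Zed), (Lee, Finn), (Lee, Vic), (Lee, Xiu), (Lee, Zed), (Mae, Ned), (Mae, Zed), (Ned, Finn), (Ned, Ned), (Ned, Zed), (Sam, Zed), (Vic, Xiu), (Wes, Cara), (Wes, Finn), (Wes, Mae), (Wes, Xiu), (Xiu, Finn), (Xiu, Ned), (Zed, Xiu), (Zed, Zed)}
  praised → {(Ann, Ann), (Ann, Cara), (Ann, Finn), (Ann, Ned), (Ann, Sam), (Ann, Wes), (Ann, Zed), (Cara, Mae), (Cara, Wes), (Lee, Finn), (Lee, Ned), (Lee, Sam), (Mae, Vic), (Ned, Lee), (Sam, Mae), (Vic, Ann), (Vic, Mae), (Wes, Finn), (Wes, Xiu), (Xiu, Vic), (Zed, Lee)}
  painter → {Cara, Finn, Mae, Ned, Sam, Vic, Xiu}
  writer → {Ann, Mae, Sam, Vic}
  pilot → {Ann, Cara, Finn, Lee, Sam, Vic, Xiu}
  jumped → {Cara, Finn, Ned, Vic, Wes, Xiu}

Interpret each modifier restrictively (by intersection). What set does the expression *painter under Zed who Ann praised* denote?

{Finn, Ned, Sam}

⟦under Zed⟧ = {x : ⟨x, Zed⟩ ∈ ⟦under⟧} = {Ann, Finn, Lee, Mae, Ned, Sam, Zed}
⟦who Ann praised⟧ = {x : ⟨Ann, x⟩ ∈ ⟦praised⟧} = {Ann, Cara, Finn, Ned, Sam, Wes, Zed}
⟦painter⟧ = {Cara, Finn, Mae, Ned, Sam, Vic, Xiu}
… ∩ ⟦under Zed⟧ = {Cara, Finn, Mae, Ned, Sam, Vic, Xiu} ∩ {Ann, Finn, Lee, Mae, Ned, Sam, Zed} = {Finn, Mae, Ned, Sam}
… ∩ ⟦who Ann praised⟧ = {Finn, Mae, Ned, Sam} ∩ {Ann, Cara, Finn, Ned, Sam, Wes, Zed} = {Finn, Ned, Sam}
So ⟦painter under Zed who Ann praised⟧ = {Finn, Ned, Sam}.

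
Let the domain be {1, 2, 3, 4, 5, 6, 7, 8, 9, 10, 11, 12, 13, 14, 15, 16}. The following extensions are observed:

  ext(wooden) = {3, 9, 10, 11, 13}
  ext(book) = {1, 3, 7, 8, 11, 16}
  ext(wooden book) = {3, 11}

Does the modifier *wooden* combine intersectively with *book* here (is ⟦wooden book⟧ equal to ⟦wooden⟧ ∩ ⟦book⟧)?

⟦wooden⟧ ∩ ⟦book⟧ = {3, 9, 10, 11, 13} ∩ {1, 3, 7, 8, 11, 16} = {3, 11}
Observed ⟦wooden book⟧ = {3, 11}.
These coincide, so the modifier is intersective here.

yes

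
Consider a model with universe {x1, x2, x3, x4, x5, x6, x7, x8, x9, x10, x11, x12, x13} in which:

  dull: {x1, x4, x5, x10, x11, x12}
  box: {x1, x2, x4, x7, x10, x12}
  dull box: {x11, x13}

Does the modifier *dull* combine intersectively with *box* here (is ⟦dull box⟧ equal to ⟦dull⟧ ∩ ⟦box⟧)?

⟦dull⟧ ∩ ⟦box⟧ = {x1, x4, x5, x10, x11, x12} ∩ {x1, x2, x4, x7, x10, x12} = {x1, x4, x10, x12}
Observed ⟦dull box⟧ = {x11, x13}.
These differ, so the modifier is not intersective in this model.

no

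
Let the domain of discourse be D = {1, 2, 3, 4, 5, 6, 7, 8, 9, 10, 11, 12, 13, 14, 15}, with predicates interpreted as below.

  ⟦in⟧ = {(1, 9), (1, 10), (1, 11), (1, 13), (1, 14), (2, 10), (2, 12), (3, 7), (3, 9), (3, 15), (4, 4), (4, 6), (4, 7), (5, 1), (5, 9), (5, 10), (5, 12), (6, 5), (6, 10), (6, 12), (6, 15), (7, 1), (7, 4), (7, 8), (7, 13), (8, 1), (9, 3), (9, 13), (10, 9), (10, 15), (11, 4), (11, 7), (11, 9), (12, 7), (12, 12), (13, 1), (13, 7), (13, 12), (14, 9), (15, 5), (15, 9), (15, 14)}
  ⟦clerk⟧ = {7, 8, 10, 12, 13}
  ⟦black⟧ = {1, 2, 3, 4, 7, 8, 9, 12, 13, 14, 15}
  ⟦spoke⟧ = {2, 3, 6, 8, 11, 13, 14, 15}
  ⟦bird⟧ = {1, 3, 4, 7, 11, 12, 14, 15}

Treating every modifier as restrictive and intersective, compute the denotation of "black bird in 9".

{1, 3, 14, 15}

⟦in 9⟧ = {x : ⟨x, 9⟩ ∈ ⟦in⟧} = {1, 3, 5, 10, 11, 14, 15}
⟦bird⟧ = {1, 3, 4, 7, 11, 12, 14, 15}
… ∩ ⟦in 9⟧ = {1, 3, 4, 7, 11, 12, 14, 15} ∩ {1, 3, 5, 10, 11, 14, 15} = {1, 3, 11, 14, 15}
… ∩ ⟦black⟧ = {1, 3, 11, 14, 15} ∩ {1, 2, 3, 4, 7, 8, 9, 12, 13, 14, 15} = {1, 3, 14, 15}
So ⟦black bird in 9⟧ = {1, 3, 14, 15}.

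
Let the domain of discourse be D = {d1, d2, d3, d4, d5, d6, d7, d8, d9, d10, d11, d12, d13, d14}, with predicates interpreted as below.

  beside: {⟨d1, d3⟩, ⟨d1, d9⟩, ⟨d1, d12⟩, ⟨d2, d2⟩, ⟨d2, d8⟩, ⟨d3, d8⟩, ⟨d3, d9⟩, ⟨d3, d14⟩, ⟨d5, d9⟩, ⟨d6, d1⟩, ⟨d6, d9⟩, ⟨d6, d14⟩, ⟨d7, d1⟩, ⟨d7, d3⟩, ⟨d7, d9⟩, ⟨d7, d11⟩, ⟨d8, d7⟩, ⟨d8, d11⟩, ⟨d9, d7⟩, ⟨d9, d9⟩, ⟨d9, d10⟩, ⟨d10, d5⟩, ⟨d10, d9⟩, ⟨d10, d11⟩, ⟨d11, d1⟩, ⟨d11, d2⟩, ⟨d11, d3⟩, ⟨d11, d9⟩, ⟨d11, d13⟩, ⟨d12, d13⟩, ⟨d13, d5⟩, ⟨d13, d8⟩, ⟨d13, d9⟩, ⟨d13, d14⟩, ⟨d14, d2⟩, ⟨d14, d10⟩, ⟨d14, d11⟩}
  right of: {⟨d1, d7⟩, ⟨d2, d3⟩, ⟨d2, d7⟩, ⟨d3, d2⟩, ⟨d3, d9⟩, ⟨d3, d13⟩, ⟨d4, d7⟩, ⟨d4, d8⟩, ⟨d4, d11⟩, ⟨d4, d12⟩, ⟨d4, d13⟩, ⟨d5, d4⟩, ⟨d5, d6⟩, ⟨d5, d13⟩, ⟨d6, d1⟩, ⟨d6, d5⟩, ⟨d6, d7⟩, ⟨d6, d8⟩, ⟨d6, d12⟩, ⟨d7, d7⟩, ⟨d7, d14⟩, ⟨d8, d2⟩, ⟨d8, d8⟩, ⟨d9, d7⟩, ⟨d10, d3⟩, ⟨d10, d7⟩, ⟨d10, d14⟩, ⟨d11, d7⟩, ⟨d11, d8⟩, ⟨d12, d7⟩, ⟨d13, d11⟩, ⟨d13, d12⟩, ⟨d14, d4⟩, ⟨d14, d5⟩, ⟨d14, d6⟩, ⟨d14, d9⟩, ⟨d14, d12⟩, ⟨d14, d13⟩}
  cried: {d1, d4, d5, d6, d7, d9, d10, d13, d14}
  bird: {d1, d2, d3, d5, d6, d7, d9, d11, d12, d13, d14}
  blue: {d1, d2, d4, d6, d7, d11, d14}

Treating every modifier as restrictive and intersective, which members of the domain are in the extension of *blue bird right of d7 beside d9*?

⟦right of d7⟧ = {x : ⟨x, d7⟩ ∈ ⟦right of⟧} = {d1, d2, d4, d6, d7, d9, d10, d11, d12}
⟦beside d9⟧ = {x : ⟨x, d9⟩ ∈ ⟦beside⟧} = {d1, d3, d5, d6, d7, d9, d10, d11, d13}
⟦bird⟧ = {d1, d2, d3, d5, d6, d7, d9, d11, d12, d13, d14}
… ∩ ⟦right of d7⟧ = {d1, d2, d3, d5, d6, d7, d9, d11, d12, d13, d14} ∩ {d1, d2, d4, d6, d7, d9, d10, d11, d12} = {d1, d2, d6, d7, d9, d11, d12}
… ∩ ⟦beside d9⟧ = {d1, d2, d6, d7, d9, d11, d12} ∩ {d1, d3, d5, d6, d7, d9, d10, d11, d13} = {d1, d6, d7, d9, d11}
… ∩ ⟦blue⟧ = {d1, d6, d7, d9, d11} ∩ {d1, d2, d4, d6, d7, d11, d14} = {d1, d6, d7, d11}
So ⟦blue bird right of d7 beside d9⟧ = {d1, d6, d7, d11}.

{d1, d6, d7, d11}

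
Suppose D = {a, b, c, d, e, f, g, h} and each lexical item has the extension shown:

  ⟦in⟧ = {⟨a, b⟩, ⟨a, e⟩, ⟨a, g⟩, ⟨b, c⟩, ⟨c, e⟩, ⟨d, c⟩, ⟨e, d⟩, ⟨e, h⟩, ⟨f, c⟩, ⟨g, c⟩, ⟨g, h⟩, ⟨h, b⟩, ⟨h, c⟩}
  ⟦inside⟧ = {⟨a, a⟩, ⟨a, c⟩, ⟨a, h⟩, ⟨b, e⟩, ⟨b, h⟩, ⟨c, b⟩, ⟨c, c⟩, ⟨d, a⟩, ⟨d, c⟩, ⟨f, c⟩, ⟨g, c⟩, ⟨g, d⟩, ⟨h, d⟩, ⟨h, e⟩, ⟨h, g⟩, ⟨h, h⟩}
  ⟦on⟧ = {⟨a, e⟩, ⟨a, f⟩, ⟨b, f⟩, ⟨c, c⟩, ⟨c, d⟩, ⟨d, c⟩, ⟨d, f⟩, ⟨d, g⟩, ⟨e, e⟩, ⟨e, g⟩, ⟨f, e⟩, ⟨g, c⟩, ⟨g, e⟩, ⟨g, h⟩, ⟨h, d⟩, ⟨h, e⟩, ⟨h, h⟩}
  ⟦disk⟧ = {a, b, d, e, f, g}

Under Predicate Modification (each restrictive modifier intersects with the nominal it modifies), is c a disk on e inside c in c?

⟦on e⟧ = {x : ⟨x, e⟩ ∈ ⟦on⟧} = {a, e, f, g, h}
⟦inside c⟧ = {x : ⟨x, c⟩ ∈ ⟦inside⟧} = {a, c, d, f, g}
⟦in c⟧ = {x : ⟨x, c⟩ ∈ ⟦in⟧} = {b, d, f, g, h}
⟦disk⟧ = {a, b, d, e, f, g}
… ∩ ⟦on e⟧ = {a, b, d, e, f, g} ∩ {a, e, f, g, h} = {a, e, f, g}
… ∩ ⟦inside c⟧ = {a, e, f, g} ∩ {a, c, d, f, g} = {a, f, g}
… ∩ ⟦in c⟧ = {a, f, g} ∩ {b, d, f, g, h} = {f, g}
⟦disk on e inside c in c⟧ = {f, g}; c ∉ this set.

no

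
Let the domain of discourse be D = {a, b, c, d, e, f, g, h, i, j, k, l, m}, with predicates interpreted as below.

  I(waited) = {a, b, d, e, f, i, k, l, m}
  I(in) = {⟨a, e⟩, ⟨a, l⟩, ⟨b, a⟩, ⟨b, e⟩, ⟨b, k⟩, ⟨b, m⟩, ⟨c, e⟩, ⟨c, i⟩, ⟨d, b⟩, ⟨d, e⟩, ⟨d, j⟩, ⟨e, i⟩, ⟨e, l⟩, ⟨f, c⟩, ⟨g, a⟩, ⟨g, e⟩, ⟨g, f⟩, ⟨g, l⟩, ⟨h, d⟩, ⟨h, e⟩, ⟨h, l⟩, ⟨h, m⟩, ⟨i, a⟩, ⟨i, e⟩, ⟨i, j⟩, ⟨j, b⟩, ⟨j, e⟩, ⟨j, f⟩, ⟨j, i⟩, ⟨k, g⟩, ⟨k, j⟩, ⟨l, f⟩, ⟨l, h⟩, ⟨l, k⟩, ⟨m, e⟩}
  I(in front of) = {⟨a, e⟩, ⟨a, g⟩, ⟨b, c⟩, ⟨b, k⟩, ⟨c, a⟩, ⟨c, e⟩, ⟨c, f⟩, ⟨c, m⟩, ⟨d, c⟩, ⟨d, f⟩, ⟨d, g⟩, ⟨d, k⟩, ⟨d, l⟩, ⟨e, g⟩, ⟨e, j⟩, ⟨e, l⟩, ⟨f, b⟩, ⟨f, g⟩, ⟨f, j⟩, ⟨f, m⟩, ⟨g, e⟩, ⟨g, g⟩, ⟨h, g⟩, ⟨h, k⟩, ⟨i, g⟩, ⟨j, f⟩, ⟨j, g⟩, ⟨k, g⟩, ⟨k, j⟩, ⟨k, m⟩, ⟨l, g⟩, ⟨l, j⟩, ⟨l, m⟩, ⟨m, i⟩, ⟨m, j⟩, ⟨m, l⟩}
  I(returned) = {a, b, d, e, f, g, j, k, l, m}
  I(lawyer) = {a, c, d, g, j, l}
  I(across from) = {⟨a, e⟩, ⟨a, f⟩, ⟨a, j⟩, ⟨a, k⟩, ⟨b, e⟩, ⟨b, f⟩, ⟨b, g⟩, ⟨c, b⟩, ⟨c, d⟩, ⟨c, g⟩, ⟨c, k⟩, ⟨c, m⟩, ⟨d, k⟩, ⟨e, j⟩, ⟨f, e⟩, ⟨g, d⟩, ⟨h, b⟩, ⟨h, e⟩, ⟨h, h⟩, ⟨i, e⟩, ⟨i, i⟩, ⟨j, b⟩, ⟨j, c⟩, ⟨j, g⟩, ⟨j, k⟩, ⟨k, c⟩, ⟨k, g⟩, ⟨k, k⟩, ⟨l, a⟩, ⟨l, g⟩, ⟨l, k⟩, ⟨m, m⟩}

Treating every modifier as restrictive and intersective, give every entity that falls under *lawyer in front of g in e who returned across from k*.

⟦in front of g⟧ = {x : ⟨x, g⟩ ∈ ⟦in front of⟧} = {a, d, e, f, g, h, i, j, k, l}
⟦in e⟧ = {x : ⟨x, e⟩ ∈ ⟦in⟧} = {a, b, c, d, g, h, i, j, m}
⟦who returned⟧ = ⟦returned⟧ = {a, b, d, e, f, g, j, k, l, m}
⟦across from k⟧ = {x : ⟨x, k⟩ ∈ ⟦across from⟧} = {a, c, d, j, k, l}
⟦lawyer⟧ = {a, c, d, g, j, l}
… ∩ ⟦in front of g⟧ = {a, c, d, g, j, l} ∩ {a, d, e, f, g, h, i, j, k, l} = {a, d, g, j, l}
… ∩ ⟦in e⟧ = {a, d, g, j, l} ∩ {a, b, c, d, g, h, i, j, m} = {a, d, g, j}
… ∩ ⟦who returned⟧ = {a, d, g, j} ∩ {a, b, d, e, f, g, j, k, l, m} = {a, d, g, j}
… ∩ ⟦across from k⟧ = {a, d, g, j} ∩ {a, c, d, j, k, l} = {a, d, j}
So ⟦lawyer in front of g in e who returned across from k⟧ = {a, d, j}.

{a, d, j}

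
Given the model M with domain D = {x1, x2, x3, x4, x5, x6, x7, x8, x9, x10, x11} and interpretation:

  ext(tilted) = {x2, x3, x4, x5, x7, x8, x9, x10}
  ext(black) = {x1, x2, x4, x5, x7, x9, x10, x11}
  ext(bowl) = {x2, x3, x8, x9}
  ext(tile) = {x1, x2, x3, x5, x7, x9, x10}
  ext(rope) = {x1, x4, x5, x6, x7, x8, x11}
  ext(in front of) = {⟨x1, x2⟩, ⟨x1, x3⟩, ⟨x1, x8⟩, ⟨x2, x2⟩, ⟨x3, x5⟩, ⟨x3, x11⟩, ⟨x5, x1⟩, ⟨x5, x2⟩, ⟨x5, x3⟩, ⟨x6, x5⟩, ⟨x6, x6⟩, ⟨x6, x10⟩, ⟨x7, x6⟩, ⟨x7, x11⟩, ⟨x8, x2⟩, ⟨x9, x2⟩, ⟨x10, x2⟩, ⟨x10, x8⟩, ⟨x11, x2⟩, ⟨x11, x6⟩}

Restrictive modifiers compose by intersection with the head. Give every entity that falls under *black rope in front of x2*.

⟦in front of x2⟧ = {x : ⟨x, x2⟩ ∈ ⟦in front of⟧} = {x1, x2, x5, x8, x9, x10, x11}
⟦rope⟧ = {x1, x4, x5, x6, x7, x8, x11}
… ∩ ⟦in front of x2⟧ = {x1, x4, x5, x6, x7, x8, x11} ∩ {x1, x2, x5, x8, x9, x10, x11} = {x1, x5, x8, x11}
… ∩ ⟦black⟧ = {x1, x5, x8, x11} ∩ {x1, x2, x4, x5, x7, x9, x10, x11} = {x1, x5, x11}
So ⟦black rope in front of x2⟧ = {x1, x5, x11}.

{x1, x5, x11}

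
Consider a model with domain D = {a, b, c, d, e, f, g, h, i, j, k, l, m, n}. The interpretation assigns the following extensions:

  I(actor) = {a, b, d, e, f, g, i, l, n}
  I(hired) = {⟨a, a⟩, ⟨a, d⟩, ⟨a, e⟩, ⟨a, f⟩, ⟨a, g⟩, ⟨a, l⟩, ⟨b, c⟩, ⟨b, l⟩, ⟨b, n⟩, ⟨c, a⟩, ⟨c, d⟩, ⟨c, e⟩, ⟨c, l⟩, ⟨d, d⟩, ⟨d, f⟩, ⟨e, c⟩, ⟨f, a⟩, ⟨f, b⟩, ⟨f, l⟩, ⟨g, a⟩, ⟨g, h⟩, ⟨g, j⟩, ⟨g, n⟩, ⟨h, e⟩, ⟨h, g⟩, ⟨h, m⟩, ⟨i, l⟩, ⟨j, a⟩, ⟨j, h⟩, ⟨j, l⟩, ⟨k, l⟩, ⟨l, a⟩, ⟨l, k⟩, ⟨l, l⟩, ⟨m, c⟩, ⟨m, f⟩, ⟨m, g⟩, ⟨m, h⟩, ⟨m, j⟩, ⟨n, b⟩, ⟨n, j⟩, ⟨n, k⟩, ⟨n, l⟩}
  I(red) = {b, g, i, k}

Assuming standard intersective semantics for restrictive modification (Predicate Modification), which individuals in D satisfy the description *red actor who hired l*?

{b, i}

⟦who hired l⟧ = {x : ⟨x, l⟩ ∈ ⟦hired⟧} = {a, b, c, f, i, j, k, l, n}
⟦actor⟧ = {a, b, d, e, f, g, i, l, n}
… ∩ ⟦who hired l⟧ = {a, b, d, e, f, g, i, l, n} ∩ {a, b, c, f, i, j, k, l, n} = {a, b, f, i, l, n}
… ∩ ⟦red⟧ = {a, b, f, i, l, n} ∩ {b, g, i, k} = {b, i}
So ⟦red actor who hired l⟧ = {b, i}.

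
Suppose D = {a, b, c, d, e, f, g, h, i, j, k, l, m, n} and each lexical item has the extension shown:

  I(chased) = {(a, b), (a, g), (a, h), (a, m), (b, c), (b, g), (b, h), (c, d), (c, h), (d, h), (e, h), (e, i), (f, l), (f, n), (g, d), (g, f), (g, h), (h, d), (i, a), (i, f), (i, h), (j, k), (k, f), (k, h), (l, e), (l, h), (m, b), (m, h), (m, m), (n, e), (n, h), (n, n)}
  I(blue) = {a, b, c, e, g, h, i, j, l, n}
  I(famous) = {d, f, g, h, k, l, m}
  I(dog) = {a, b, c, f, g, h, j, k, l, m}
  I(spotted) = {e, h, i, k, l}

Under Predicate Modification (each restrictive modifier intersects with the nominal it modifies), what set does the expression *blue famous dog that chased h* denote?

⟦that chased h⟧ = {x : ⟨x, h⟩ ∈ ⟦chased⟧} = {a, b, c, d, e, g, i, k, l, m, n}
⟦dog⟧ = {a, b, c, f, g, h, j, k, l, m}
… ∩ ⟦that chased h⟧ = {a, b, c, f, g, h, j, k, l, m} ∩ {a, b, c, d, e, g, i, k, l, m, n} = {a, b, c, g, k, l, m}
… ∩ ⟦blue⟧ = {a, b, c, g, k, l, m} ∩ {a, b, c, e, g, h, i, j, l, n} = {a, b, c, g, l}
… ∩ ⟦famous⟧ = {a, b, c, g, l} ∩ {d, f, g, h, k, l, m} = {g, l}
So ⟦blue famous dog that chased h⟧ = {g, l}.

{g, l}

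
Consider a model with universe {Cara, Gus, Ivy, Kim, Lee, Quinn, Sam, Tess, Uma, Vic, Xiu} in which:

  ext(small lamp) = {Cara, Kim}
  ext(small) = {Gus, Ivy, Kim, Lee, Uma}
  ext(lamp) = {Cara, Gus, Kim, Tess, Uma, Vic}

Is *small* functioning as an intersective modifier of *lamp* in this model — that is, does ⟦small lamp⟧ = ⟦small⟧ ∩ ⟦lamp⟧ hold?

⟦small⟧ ∩ ⟦lamp⟧ = {Gus, Ivy, Kim, Lee, Uma} ∩ {Cara, Gus, Kim, Tess, Uma, Vic} = {Gus, Kim, Uma}
Observed ⟦small lamp⟧ = {Cara, Kim}.
These differ, so the modifier is not intersective in this model.

no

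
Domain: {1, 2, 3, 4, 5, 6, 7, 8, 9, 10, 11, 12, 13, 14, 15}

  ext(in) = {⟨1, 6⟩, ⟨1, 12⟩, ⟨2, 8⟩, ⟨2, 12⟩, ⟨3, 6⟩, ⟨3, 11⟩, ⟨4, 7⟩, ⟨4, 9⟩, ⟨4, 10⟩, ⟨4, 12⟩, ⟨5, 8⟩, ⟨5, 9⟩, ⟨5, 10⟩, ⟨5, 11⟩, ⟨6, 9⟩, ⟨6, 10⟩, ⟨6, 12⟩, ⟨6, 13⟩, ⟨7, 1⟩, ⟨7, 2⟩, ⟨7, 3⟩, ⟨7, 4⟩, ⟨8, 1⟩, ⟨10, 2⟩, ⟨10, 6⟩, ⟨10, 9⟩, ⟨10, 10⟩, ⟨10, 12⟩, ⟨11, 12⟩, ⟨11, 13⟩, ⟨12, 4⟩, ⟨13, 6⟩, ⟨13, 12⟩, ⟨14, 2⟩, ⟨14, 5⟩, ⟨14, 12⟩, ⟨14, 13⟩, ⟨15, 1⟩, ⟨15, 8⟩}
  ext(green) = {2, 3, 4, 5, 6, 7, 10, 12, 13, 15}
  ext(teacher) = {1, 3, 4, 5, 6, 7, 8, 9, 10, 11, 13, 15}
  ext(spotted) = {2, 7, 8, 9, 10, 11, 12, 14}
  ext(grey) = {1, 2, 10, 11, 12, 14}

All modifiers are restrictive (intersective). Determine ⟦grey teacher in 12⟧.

{1, 10, 11}

⟦in 12⟧ = {x : ⟨x, 12⟩ ∈ ⟦in⟧} = {1, 2, 4, 6, 10, 11, 13, 14}
⟦teacher⟧ = {1, 3, 4, 5, 6, 7, 8, 9, 10, 11, 13, 15}
… ∩ ⟦in 12⟧ = {1, 3, 4, 5, 6, 7, 8, 9, 10, 11, 13, 15} ∩ {1, 2, 4, 6, 10, 11, 13, 14} = {1, 4, 6, 10, 11, 13}
… ∩ ⟦grey⟧ = {1, 4, 6, 10, 11, 13} ∩ {1, 2, 10, 11, 12, 14} = {1, 10, 11}
So ⟦grey teacher in 12⟧ = {1, 10, 11}.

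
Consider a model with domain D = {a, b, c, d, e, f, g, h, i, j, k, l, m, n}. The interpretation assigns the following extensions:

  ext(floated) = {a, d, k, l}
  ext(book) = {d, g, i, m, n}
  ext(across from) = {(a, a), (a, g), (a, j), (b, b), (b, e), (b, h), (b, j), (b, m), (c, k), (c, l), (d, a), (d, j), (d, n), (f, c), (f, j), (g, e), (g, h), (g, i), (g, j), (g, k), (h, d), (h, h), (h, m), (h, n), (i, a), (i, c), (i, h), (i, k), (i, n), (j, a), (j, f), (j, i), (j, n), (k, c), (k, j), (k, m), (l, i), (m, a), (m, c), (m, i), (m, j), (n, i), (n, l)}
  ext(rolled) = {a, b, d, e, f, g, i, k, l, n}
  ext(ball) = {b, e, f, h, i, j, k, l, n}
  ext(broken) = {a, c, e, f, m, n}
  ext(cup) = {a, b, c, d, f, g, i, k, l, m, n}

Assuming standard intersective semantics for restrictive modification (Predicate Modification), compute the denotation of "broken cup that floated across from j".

{a}

⟦that floated⟧ = ⟦floated⟧ = {a, d, k, l}
⟦across from j⟧ = {x : ⟨x, j⟩ ∈ ⟦across from⟧} = {a, b, d, f, g, k, m}
⟦cup⟧ = {a, b, c, d, f, g, i, k, l, m, n}
… ∩ ⟦that floated⟧ = {a, b, c, d, f, g, i, k, l, m, n} ∩ {a, d, k, l} = {a, d, k, l}
… ∩ ⟦across from j⟧ = {a, d, k, l} ∩ {a, b, d, f, g, k, m} = {a, d, k}
… ∩ ⟦broken⟧ = {a, d, k} ∩ {a, c, e, f, m, n} = {a}
So ⟦broken cup that floated across from j⟧ = {a}.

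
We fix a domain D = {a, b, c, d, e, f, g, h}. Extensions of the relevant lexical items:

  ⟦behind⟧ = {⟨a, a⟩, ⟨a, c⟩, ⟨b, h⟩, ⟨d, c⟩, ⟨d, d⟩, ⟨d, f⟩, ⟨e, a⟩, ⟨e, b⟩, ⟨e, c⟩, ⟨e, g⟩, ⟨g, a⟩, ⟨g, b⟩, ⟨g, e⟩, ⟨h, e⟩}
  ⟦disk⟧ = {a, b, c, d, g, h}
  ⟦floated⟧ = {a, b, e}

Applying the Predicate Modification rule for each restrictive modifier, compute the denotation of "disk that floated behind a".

{a}

⟦that floated⟧ = ⟦floated⟧ = {a, b, e}
⟦behind a⟧ = {x : ⟨x, a⟩ ∈ ⟦behind⟧} = {a, e, g}
⟦disk⟧ = {a, b, c, d, g, h}
… ∩ ⟦that floated⟧ = {a, b, c, d, g, h} ∩ {a, b, e} = {a, b}
… ∩ ⟦behind a⟧ = {a, b} ∩ {a, e, g} = {a}
So ⟦disk that floated behind a⟧ = {a}.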